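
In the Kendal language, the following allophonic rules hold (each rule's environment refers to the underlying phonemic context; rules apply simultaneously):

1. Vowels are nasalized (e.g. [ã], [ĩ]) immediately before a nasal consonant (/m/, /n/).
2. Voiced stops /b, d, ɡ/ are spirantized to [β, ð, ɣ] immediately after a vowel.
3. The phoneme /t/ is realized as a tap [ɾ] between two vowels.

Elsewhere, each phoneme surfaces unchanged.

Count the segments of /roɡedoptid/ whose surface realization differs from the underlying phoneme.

3

Segments that undergo a rule: /ɡ/ → [ɣ] (rule 2); /d/ → [ð] (rule 2); /d/ → [ð] (rule 2).
All other segments surface unchanged.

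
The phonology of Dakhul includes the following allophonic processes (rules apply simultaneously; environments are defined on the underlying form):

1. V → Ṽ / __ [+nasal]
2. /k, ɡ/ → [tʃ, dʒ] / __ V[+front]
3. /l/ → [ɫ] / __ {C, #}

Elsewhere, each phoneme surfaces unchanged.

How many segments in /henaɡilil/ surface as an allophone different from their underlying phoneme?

3

Segments that undergo a rule: /e/ → [ẽ] (rule 1); /ɡ/ → [dʒ] (rule 2); /l/ → [ɫ] (rule 3).
All other segments surface unchanged.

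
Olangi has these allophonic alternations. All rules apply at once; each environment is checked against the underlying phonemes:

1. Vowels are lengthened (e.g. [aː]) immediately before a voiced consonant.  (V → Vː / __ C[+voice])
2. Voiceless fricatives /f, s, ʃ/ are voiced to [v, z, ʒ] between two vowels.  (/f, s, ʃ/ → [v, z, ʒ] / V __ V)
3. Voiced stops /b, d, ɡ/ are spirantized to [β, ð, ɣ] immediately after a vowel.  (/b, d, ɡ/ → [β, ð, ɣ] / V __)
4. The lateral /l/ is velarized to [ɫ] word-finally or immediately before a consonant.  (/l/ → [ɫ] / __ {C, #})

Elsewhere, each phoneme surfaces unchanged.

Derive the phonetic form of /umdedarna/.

/u/ (word-initial) occurs before a voiced consonant → [uː] by rule 1.
/m/ (between /u/ and /d/): no rule targets it → [m].
/d/ (between /m/ and /e/) is in the target of rule 3 but the environment (immediately after a vowel) is not met → [d].
Rule 1 applies to /e/ (between /d/ and /d/: before a voiced consonant) → [eː].
/d/ meets the environment for rule 3 (immediately after a vowel) → [ð].
/a/ — between /d/ and /r/, before a voiced consonant — surfaces as [aː] (rule 1).
/r/ — not in any rule's target class → [r].
/n/ stays [n].
/a/ (word-final) fails the environment for rule 1, so it stays [a].

[uːmdeːðaːrna]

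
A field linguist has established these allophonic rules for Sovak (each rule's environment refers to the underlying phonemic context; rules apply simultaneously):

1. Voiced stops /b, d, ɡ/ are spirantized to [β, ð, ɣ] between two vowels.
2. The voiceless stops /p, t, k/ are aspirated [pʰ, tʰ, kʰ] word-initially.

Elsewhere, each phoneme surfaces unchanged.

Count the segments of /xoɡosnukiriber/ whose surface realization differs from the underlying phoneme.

Segments that undergo a rule: /ɡ/ → [ɣ] (rule 1); /b/ → [β] (rule 1).
All other segments surface unchanged.

2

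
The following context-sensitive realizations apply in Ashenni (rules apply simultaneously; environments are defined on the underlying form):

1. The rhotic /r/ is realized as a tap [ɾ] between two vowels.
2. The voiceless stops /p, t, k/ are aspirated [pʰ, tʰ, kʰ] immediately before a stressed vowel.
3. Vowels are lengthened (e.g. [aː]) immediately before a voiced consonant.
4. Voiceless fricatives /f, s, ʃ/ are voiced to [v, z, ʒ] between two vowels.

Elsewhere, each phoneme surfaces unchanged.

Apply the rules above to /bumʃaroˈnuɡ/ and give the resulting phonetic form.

[buːmʃaːɾoːˈnuːɡ]

/b/ stays [b].
Rule 3 applies to /u/ (between /b/ and /m/: before a voiced consonant) → [uː].
/m/ (between /u/ and /ʃ/): no rule targets it → [m].
/ʃ/ (between /m/ and /a/): rule 4 targets it, but not between two vowels → unchanged [ʃ].
/a/ — between /ʃ/ and /r/, before a voiced consonant — surfaces as [aː] (rule 3).
Rule 1 applies to /r/ (between /a/ and /o/: between two vowels) → [ɾ].
/o/ meets the environment for rule 3 (before a voiced consonant) → [oː].
/n/ stays [n].
/u/ meets the environment for rule 3 (before a voiced consonant) → [uː].
/ɡ/ (word-final) is unaffected → [ɡ].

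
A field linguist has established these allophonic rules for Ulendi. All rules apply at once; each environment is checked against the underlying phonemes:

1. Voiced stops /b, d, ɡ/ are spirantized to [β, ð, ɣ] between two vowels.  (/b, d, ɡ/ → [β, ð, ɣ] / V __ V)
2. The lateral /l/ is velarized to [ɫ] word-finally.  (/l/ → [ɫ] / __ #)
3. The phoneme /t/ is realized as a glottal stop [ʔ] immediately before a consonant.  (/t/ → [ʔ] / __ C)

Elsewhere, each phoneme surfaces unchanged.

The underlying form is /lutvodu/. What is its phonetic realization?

[luʔvoðu]

/l/ (word-initial) fails the environment for rule 2, so it stays [l].
/t/ — between /u/ and /v/, immediately before a consonant — surfaces as [ʔ] (rule 3).
/d/ (between /o/ and /u/): between two vowels, so rule 1 applies → [ð].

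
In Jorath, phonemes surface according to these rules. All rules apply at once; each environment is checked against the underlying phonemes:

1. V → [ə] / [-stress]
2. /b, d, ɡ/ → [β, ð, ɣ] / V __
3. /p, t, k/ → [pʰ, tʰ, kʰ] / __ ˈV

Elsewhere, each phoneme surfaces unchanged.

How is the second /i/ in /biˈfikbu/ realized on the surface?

[i]

/i/ (between /f/ and /k/) fails the environment for rule 1, so it stays [i].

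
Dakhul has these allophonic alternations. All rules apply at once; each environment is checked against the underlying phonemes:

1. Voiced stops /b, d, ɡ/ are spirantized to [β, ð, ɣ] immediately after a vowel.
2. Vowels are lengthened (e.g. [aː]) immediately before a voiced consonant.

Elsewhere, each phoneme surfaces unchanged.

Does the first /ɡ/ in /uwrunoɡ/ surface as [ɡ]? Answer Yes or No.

No

/ɡ/ meets the environment for rule 1 (immediately after a vowel) → [ɣ].
The actual realization is [ɣ], not [ɡ].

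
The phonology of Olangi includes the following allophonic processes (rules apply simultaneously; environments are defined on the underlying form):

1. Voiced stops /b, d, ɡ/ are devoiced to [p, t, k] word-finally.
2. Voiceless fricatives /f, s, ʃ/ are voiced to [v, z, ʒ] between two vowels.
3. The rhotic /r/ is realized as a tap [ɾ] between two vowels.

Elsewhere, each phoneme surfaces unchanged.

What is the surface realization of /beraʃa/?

[beɾaʒa]

/b/ (word-initial) is in the target of rule 1 but the environment (word-finally) is not met → [b].
/e/ — not in any rule's target class → [e].
Rule 3 applies to /r/ (between /e/ and /a/: between two vowels) → [ɾ].
/a/ (between /r/ and /ʃ/) is unaffected → [a].
/ʃ/ — between /a/ and /a/, between two vowels — surfaces as [ʒ] (rule 2).
/a/ (word-final) is unaffected → [a].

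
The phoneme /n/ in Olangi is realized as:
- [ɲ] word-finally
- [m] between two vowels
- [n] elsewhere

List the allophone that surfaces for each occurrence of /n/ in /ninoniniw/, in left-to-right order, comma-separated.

Occurrence 1 (position 1): no conditioning environment matches → elsewhere allophone [n].
Occurrence 2 (position 3): between two vowels → [m].
Occurrence 3 (position 5): between two vowels → [m].
Occurrence 4 (position 7): between two vowels → [m].

[n], [m], [m], [m]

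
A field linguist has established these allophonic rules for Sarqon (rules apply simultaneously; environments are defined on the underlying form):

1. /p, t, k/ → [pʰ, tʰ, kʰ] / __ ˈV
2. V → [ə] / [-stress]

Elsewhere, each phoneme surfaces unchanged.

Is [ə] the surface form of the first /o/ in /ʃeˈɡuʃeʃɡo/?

Yes

/o/ — word-final, in an unstressed syllable — surfaces as [ə] (rule 2).
The actual realization is [ə], which matches [ə].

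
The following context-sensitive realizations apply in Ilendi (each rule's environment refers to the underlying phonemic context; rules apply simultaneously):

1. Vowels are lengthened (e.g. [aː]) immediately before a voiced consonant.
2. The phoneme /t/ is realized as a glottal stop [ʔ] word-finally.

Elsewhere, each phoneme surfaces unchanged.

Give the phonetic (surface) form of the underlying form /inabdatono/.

[iːnaːbdatoːno]

/i/ (word-initial): before a voiced consonant, so rule 1 applies → [iː].
/n/ (between /i/ and /a/) is unaffected → [n].
/a/ meets the environment for rule 1 (before a voiced consonant) → [aː].
/b/ (between /a/ and /d/): no rule targets it → [b].
/d/ — not in any rule's target class → [d].
/a/ (between /d/ and /t/): rule 1 targets it, but not before a voiced consonant → unchanged [a].
/t/ — between /a/ and /o/; rule 2 does not apply here → [t].
/o/ (between /t/ and /n/): before a voiced consonant, so rule 1 applies → [oː].
/n/ stays [n].
/o/ (word-final): rule 1 targets it, but not before a voiced consonant → unchanged [o].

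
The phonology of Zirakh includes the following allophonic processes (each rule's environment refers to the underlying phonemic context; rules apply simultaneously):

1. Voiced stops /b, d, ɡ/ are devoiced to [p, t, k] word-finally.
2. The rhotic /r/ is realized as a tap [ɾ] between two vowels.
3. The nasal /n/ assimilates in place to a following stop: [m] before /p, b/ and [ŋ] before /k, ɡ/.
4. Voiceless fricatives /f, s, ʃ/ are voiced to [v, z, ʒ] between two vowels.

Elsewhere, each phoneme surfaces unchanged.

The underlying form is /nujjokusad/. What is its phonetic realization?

/n/ — word-initial; rule 3 does not apply here → [n].
/u/ (between /n/ and /j/): no rule targets it → [u].
/j/ (between /u/ and /j/): no rule targets it → [j].
/j/ (between /j/ and /o/): no rule targets it → [j].
/o/ — not in any rule's target class → [o].
/k/ stays [k].
/u/ stays [u].
/s/ meets the environment for rule 4 (between two vowels) → [z].
/a/ (between /s/ and /d/) is unaffected → [a].
/d/ — word-final, word-finally — surfaces as [t] (rule 1).

[nujjokuzat]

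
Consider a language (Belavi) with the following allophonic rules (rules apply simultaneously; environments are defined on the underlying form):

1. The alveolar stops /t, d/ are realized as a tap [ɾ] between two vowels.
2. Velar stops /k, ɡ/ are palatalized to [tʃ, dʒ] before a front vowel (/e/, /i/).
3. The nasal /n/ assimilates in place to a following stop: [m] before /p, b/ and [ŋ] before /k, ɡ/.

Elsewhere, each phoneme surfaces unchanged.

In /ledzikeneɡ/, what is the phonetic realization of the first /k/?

[tʃ]

/k/ (between /i/ and /e/): before a front vowel, so rule 2 applies → [tʃ].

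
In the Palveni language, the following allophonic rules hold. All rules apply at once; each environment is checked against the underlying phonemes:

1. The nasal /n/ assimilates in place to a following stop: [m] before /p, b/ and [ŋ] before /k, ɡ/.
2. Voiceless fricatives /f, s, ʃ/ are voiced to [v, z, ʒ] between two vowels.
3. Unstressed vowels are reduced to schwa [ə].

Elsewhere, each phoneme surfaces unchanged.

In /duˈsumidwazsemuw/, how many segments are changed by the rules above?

6

Segments that undergo a rule: /u/ → [ə] (rule 3); /s/ → [z] (rule 2); /i/ → [ə] (rule 3); /a/ → [ə] (rule 3); /e/ → [ə] (rule 3); /u/ → [ə] (rule 3).
All other segments surface unchanged.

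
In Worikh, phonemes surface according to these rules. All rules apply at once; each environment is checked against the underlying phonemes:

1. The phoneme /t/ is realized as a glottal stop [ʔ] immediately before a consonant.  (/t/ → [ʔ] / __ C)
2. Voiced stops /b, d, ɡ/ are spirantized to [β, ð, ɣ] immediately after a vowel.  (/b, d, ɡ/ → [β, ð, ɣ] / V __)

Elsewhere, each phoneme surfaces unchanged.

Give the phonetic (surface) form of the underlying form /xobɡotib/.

/x/ (word-initial) is unaffected → [x].
/o/ (between /x/ and /b/) is unaffected → [o].
Rule 2 applies to /b/ (between /o/ and /ɡ/: immediately after a vowel) → [β].
/ɡ/ (between /b/ and /o/) fails the environment for rule 2, so it stays [ɡ].
/o/ (between /ɡ/ and /t/): no rule targets it → [o].
/t/ (between /o/ and /i/) is in the target of rule 1 but the environment (immediately before a consonant) is not met → [t].
/i/ stays [i].
/b/ (word-final): immediately after a vowel, so rule 2 applies → [β].

[xoβɡotiβ]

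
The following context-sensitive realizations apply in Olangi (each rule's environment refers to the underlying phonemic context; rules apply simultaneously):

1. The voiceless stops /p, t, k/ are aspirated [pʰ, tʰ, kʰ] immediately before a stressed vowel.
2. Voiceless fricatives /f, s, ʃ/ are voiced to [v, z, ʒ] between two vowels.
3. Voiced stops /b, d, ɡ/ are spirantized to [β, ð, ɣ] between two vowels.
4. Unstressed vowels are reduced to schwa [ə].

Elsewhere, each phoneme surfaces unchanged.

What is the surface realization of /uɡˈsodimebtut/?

[əɡˈsoðəməbtət]

/u/ (word-initial) occurs in an unstressed syllable → [ə] by rule 4.
/ɡ/ (between /u/ and /s/) is in the target of rule 3 but the environment (between two vowels) is not met → [ɡ].
/s/ (between /ɡ/ and /o/) fails the environment for rule 2, so it stays [s].
/o/ (between /s/ and /d/): rule 4 targets it, but not in an unstressed syllable → unchanged [o].
/d/ meets the environment for rule 3 (between two vowels) → [ð].
/i/ (between /d/ and /m/): in an unstressed syllable, so rule 4 applies → [ə].
/m/ — not in any rule's target class → [m].
/e/ meets the environment for rule 4 (in an unstressed syllable) → [ə].
/b/ — between /e/ and /t/; rule 3 does not apply here → [b].
/t/ — between /b/ and /u/; rule 1 does not apply here → [t].
/u/ (between /t/ and /t/): in an unstressed syllable, so rule 4 applies → [ə].
/t/ (word-final) is in the target of rule 1 but the environment (immediately before a stressed vowel) is not met → [t].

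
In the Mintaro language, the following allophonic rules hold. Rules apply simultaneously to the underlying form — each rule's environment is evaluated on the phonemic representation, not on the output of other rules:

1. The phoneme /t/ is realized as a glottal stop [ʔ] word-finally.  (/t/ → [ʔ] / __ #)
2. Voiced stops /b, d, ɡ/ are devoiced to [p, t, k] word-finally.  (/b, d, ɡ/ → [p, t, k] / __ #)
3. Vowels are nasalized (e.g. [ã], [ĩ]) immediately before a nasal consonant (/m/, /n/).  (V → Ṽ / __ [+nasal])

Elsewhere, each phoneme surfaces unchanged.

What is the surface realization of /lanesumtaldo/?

/l/ — not in any rule's target class → [l].
/a/ (between /l/ and /n/): before a nasal consonant, so rule 3 applies → [ã].
/n/ stays [n].
/e/ (between /n/ and /s/) is in the target of rule 3 but the environment (before a nasal consonant) is not met → [e].
/s/ (between /e/ and /u/): no rule targets it → [s].
/u/ — between /s/ and /m/, before a nasal consonant — surfaces as [ũ] (rule 3).
/m/ stays [m].
/t/ — between /m/ and /a/; rule 1 does not apply here → [t].
/a/ (between /t/ and /l/): rule 3 targets it, but not before a nasal consonant → unchanged [a].
/l/ (between /a/ and /d/) is unaffected → [l].
/d/ (between /l/ and /o/) is in the target of rule 2 but the environment (word-finally) is not met → [d].
/o/ (word-final) is in the target of rule 3 but the environment (before a nasal consonant) is not met → [o].

[lãnesũmtaldo]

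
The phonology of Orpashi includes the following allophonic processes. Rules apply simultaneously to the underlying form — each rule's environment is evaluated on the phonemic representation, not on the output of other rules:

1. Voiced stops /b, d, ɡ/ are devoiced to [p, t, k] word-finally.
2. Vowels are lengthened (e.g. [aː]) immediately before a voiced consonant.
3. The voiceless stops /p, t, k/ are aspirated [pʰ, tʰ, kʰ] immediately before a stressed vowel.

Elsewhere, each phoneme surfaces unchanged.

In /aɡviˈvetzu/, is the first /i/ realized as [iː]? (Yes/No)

Yes

/i/ (between /v/ and /v/): before a voiced consonant, so rule 2 applies → [iː].
The actual realization is [iː], which matches [iː].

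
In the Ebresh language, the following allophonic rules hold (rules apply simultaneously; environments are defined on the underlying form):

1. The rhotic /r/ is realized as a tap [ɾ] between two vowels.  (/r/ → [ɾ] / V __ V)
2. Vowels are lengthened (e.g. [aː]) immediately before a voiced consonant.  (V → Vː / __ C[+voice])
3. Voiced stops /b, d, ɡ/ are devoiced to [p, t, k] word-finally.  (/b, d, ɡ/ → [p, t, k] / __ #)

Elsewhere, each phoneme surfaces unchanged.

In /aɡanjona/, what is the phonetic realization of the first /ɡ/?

/ɡ/ (between /a/ and /a/) fails the environment for rule 3, so it stays [ɡ].

[ɡ]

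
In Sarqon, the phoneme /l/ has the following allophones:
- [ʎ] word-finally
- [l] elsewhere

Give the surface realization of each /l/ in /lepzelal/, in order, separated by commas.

[l], [l], [ʎ]

Occurrence 1 (position 1): no conditioning environment matches → elsewhere allophone [l].
Occurrence 2 (position 6): no conditioning environment matches → elsewhere allophone [l].
Occurrence 3 (position 8): word-finally → [ʎ].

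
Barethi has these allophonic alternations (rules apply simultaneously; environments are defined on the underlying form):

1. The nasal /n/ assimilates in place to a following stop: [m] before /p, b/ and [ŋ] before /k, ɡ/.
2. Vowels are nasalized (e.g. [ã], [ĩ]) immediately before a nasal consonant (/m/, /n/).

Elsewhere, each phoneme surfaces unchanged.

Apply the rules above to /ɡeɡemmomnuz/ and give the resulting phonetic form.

/ɡ/ (word-initial) is unaffected → [ɡ].
/e/ (between /ɡ/ and /ɡ/): rule 2 targets it, but not before a nasal consonant → unchanged [e].
/ɡ/ — not in any rule's target class → [ɡ].
/e/ (between /ɡ/ and /m/) occurs before a nasal consonant → [ẽ] by rule 2.
/m/ — not in any rule's target class → [m].
/m/ (between /m/ and /o/) is unaffected → [m].
/o/ (between /m/ and /m/): before a nasal consonant, so rule 2 applies → [õ].
/m/ (between /o/ and /n/): no rule targets it → [m].
/n/ (between /m/ and /u/) fails the environment for rule 1, so it stays [n].
/u/ (between /n/ and /z/) fails the environment for rule 2, so it stays [u].
/z/ stays [z].

[ɡeɡẽmmõmnuz]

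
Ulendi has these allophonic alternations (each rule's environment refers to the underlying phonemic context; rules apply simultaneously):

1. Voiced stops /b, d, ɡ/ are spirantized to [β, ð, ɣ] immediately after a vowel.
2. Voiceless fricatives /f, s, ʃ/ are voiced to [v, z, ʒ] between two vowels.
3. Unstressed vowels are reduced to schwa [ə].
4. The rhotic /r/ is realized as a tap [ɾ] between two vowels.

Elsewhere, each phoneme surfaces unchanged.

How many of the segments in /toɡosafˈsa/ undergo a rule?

5

Segments that undergo a rule: /o/ → [ə] (rule 3); /ɡ/ → [ɣ] (rule 1); /o/ → [ə] (rule 3); /s/ → [z] (rule 2); /a/ → [ə] (rule 3).
All other segments surface unchanged.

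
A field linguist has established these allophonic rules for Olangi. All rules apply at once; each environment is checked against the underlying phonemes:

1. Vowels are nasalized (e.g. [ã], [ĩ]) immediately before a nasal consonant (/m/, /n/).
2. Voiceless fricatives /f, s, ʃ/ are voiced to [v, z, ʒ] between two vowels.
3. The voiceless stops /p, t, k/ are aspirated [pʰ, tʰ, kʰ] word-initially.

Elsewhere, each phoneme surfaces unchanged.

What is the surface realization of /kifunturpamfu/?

[kʰivũnturpãmfu]

/k/ (word-initial) occurs word-initially → [kʰ] by rule 3.
/i/ (between /k/ and /f/) fails the environment for rule 1, so it stays [i].
/f/ (between /i/ and /u/): between two vowels, so rule 2 applies → [v].
Rule 1 applies to /u/ (between /f/ and /n/: before a nasal consonant) → [ũ].
/n/ (between /u/ and /t/): no rule targets it → [n].
/t/ (between /n/ and /u/) fails the environment for rule 3, so it stays [t].
/u/ (between /t/ and /r/) fails the environment for rule 1, so it stays [u].
/r/ (between /u/ and /p/): no rule targets it → [r].
/p/ (between /r/ and /a/): rule 3 targets it, but not word-initially → unchanged [p].
/a/ (between /p/ and /m/) occurs before a nasal consonant → [ã] by rule 1.
/m/ (between /a/ and /f/) is unaffected → [m].
/f/ — between /m/ and /u/; rule 2 does not apply here → [f].
/u/ (word-final): rule 1 targets it, but not before a nasal consonant → unchanged [u].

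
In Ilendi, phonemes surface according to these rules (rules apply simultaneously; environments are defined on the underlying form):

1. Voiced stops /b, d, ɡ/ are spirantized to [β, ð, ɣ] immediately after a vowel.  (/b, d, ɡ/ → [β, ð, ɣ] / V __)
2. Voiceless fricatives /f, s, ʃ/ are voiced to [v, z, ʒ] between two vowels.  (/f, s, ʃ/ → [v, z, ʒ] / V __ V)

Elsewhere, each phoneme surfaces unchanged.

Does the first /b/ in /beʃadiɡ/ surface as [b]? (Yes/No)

/b/ (word-initial) fails the environment for rule 1, so it stays [b].
The actual realization is [b], which matches [b].

Yes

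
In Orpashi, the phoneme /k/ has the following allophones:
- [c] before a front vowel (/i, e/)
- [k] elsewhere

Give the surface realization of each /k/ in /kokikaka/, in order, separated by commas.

[k], [c], [k], [k]

Occurrence 1 (position 1): no conditioning environment matches → elsewhere allophone [k].
Occurrence 2 (position 3): before a front vowel → [c].
Occurrence 3 (position 5): no conditioning environment matches → elsewhere allophone [k].
Occurrence 4 (position 7): no conditioning environment matches → elsewhere allophone [k].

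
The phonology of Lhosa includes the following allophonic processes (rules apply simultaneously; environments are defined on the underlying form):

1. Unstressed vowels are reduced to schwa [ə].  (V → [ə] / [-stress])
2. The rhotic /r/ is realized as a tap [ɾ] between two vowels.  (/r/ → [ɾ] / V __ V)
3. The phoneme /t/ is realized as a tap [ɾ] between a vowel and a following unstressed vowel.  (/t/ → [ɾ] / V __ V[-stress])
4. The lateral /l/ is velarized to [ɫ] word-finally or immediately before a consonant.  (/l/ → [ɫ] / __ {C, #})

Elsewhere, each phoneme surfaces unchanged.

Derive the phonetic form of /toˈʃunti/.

[təˈʃuntə]

/t/ — word-initial; rule 3 does not apply here → [t].
/o/ meets the environment for rule 1 (in an unstressed syllable) → [ə].
/ʃ/ (between /o/ and /u/): no rule targets it → [ʃ].
/u/ (between /ʃ/ and /n/) fails the environment for rule 1, so it stays [u].
/n/ (between /u/ and /t/): no rule targets it → [n].
/t/ (between /n/ and /i/) is in the target of rule 3 but the environment (between a vowel and a following unstressed vowel) is not met → [t].
/i/ meets the environment for rule 1 (in an unstressed syllable) → [ə].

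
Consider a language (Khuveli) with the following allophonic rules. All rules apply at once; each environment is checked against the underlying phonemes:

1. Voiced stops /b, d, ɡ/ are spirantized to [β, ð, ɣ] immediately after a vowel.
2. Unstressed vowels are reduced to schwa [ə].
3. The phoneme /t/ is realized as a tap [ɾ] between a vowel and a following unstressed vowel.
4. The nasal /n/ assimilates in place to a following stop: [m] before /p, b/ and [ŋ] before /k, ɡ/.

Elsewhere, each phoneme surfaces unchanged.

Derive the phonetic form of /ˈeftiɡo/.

/e/ (word-initial): rule 2 targets it, but not in an unstressed syllable → unchanged [e].
/f/ (between /e/ and /t/): no rule targets it → [f].
/t/ (between /f/ and /i/): rule 3 targets it, but not between a vowel and a following unstressed vowel → unchanged [t].
Rule 2 applies to /i/ (between /t/ and /ɡ/: in an unstressed syllable) → [ə].
/ɡ/ (between /i/ and /o/): immediately after a vowel, so rule 1 applies → [ɣ].
/o/ (word-final) occurs in an unstressed syllable → [ə] by rule 2.

[ˈeftəɣə]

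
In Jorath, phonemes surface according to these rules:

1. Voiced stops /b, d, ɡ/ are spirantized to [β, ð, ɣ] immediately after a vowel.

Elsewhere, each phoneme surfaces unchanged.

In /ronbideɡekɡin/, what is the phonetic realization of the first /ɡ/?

/ɡ/ — between /e/ and /e/, immediately after a vowel — surfaces as [ɣ] (rule 1).

[ɣ]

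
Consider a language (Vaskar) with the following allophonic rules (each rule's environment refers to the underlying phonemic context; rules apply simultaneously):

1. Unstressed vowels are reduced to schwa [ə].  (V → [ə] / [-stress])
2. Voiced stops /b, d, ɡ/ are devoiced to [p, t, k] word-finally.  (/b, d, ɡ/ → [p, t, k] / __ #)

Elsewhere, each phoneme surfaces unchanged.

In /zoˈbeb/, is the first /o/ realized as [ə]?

/o/ (between /z/ and /b/): in an unstressed syllable, so rule 1 applies → [ə].
The actual realization is [ə], which matches [ə].

Yes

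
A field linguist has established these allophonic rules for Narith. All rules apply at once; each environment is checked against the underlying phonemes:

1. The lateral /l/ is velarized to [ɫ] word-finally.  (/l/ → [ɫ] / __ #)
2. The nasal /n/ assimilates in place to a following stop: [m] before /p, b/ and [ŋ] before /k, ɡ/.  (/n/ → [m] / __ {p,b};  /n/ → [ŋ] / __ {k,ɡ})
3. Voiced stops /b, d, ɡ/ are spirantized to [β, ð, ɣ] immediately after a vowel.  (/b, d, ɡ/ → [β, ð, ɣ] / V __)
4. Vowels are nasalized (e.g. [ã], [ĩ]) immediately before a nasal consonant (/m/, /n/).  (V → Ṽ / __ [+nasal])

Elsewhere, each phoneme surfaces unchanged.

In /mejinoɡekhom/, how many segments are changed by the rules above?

Segments that undergo a rule: /i/ → [ĩ] (rule 4); /ɡ/ → [ɣ] (rule 3); /o/ → [õ] (rule 4).
All other segments surface unchanged.

3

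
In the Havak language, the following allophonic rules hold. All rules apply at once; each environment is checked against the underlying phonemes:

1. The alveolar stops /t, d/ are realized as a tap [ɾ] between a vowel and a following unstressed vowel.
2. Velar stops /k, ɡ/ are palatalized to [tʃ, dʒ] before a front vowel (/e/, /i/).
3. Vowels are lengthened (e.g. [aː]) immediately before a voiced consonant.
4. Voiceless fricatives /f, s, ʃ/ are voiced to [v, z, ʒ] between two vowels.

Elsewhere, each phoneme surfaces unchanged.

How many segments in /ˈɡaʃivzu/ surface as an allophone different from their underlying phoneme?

Segments that undergo a rule: /ʃ/ → [ʒ] (rule 4); /i/ → [iː] (rule 3).
All other segments surface unchanged.

2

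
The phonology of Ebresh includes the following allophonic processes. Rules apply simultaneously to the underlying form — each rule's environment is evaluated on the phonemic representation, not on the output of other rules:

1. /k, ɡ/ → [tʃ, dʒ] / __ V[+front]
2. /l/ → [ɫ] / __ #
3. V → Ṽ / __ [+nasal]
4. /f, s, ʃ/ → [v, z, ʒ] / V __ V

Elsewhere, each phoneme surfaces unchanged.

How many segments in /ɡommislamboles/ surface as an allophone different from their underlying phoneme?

Segments that undergo a rule: /o/ → [õ] (rule 3); /a/ → [ã] (rule 3).
All other segments surface unchanged.

2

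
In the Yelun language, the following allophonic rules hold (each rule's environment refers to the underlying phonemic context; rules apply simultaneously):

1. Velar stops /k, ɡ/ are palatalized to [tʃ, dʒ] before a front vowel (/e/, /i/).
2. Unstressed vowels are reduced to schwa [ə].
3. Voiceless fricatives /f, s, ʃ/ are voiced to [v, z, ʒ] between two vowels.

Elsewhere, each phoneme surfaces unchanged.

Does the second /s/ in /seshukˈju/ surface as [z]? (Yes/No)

No

/s/ (between /e/ and /h/): rule 3 targets it, but not between two vowels → unchanged [s].
The actual realization is [s], not [z].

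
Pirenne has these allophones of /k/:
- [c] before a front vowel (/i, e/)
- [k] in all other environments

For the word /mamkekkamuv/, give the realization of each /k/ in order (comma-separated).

Occurrence 1 (position 4): before a front vowel → [c].
Occurrence 2 (position 6): no conditioning environment matches → elsewhere allophone [k].
Occurrence 3 (position 7): no conditioning environment matches → elsewhere allophone [k].

[c], [k], [k]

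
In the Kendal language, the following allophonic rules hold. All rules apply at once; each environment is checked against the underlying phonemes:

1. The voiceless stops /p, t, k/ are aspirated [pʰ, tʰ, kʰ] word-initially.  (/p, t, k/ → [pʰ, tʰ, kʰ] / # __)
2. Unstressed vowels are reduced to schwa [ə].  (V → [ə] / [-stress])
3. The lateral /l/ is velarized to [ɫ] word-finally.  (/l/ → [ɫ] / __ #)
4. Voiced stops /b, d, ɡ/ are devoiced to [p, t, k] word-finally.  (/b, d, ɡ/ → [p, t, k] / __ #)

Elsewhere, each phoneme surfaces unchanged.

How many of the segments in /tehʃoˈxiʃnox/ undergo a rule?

Segments that undergo a rule: /t/ → [tʰ] (rule 1); /e/ → [ə] (rule 2); /o/ → [ə] (rule 2); /o/ → [ə] (rule 2).
All other segments surface unchanged.

4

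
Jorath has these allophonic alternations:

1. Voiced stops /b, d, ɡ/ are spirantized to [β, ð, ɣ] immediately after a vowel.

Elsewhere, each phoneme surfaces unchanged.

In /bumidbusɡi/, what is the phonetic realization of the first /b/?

[b]

/b/ — word-initial; rule 1 does not apply here → [b].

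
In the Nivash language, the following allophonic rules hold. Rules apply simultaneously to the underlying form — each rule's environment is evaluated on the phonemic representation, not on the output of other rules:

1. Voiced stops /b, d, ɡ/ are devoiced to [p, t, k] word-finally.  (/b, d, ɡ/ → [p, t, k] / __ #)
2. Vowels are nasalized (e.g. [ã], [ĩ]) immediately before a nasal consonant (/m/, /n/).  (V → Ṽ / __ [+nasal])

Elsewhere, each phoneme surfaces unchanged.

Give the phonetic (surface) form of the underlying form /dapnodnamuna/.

/d/ (word-initial): rule 1 targets it, but not word-finally → unchanged [d].
/a/ — between /d/ and /p/; rule 2 does not apply here → [a].
/p/ (between /a/ and /n/) is unaffected → [p].
/n/ — not in any rule's target class → [n].
/o/ (between /n/ and /d/) fails the environment for rule 2, so it stays [o].
/d/ (between /o/ and /n/) fails the environment for rule 1, so it stays [d].
/n/ stays [n].
/a/ (between /n/ and /m/) occurs before a nasal consonant → [ã] by rule 2.
/m/ stays [m].
/u/ (between /m/ and /n/) occurs before a nasal consonant → [ũ] by rule 2.
/n/ stays [n].
/a/ (word-final) fails the environment for rule 2, so it stays [a].

[dapnodnãmũna]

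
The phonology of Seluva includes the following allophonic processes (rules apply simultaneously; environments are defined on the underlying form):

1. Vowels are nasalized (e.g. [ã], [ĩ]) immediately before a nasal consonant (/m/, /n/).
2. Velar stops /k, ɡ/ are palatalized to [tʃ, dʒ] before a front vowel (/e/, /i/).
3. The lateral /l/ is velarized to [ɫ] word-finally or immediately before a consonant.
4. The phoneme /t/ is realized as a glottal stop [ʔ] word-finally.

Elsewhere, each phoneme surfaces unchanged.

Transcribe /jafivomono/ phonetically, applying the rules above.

/j/ stays [j].
/a/ (between /j/ and /f/) is in the target of rule 1 but the environment (before a nasal consonant) is not met → [a].
/f/ (between /a/ and /i/) is unaffected → [f].
/i/ — between /f/ and /v/; rule 1 does not apply here → [i].
/v/ (between /i/ and /o/) is unaffected → [v].
/o/ meets the environment for rule 1 (before a nasal consonant) → [õ].
/m/ (between /o/ and /o/) is unaffected → [m].
/o/ — between /m/ and /n/, before a nasal consonant — surfaces as [õ] (rule 1).
/n/ — not in any rule's target class → [n].
/o/ (word-final) is in the target of rule 1 but the environment (before a nasal consonant) is not met → [o].

[jafivõmõno]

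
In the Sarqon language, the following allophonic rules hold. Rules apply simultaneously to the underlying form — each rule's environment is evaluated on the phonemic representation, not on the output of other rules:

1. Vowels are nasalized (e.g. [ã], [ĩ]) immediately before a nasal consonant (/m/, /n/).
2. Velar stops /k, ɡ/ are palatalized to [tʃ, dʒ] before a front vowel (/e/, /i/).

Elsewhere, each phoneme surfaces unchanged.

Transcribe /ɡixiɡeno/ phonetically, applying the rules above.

/ɡ/ — word-initial, before a front vowel — surfaces as [dʒ] (rule 2).
/i/ (between /ɡ/ and /x/): rule 1 targets it, but not before a nasal consonant → unchanged [i].
/x/ (between /i/ and /i/): no rule targets it → [x].
/i/ — between /x/ and /ɡ/; rule 1 does not apply here → [i].
/ɡ/ (between /i/ and /e/) occurs before a front vowel → [dʒ] by rule 2.
Rule 1 applies to /e/ (between /ɡ/ and /n/: before a nasal consonant) → [ẽ].
/n/ (between /e/ and /o/) is unaffected → [n].
/o/ (word-final): rule 1 targets it, but not before a nasal consonant → unchanged [o].

[dʒixidʒẽno]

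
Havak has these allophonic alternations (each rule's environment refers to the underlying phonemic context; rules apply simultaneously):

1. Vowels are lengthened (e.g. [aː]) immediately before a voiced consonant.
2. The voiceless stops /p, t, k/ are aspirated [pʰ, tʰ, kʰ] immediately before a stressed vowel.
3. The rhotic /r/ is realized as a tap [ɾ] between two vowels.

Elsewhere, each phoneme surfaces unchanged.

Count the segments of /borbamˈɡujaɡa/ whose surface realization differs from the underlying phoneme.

Segments that undergo a rule: /o/ → [oː] (rule 1); /a/ → [aː] (rule 1); /u/ → [uː] (rule 1); /a/ → [aː] (rule 1).
All other segments surface unchanged.

4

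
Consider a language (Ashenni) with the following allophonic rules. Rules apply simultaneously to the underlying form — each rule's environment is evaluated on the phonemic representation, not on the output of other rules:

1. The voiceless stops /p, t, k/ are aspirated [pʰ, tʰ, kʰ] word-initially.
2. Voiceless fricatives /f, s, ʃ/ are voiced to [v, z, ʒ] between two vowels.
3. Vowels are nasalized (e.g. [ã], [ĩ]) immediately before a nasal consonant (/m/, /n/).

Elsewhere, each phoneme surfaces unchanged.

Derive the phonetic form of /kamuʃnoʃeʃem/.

/k/ — word-initial, word-initially — surfaces as [kʰ] (rule 1).
/a/ (between /k/ and /m/): before a nasal consonant, so rule 3 applies → [ã].
/m/ (between /a/ and /u/) is unaffected → [m].
/u/ (between /m/ and /ʃ/): rule 3 targets it, but not before a nasal consonant → unchanged [u].
/ʃ/ (between /u/ and /n/): rule 2 targets it, but not between two vowels → unchanged [ʃ].
/n/ stays [n].
/o/ — between /n/ and /ʃ/; rule 3 does not apply here → [o].
/ʃ/ — between /o/ and /e/, between two vowels — surfaces as [ʒ] (rule 2).
/e/ (between /ʃ/ and /ʃ/) is in the target of rule 3 but the environment (before a nasal consonant) is not met → [e].
/ʃ/ — between /e/ and /e/, between two vowels — surfaces as [ʒ] (rule 2).
/e/ (between /ʃ/ and /m/): before a nasal consonant, so rule 3 applies → [ẽ].
/m/ (word-final): no rule targets it → [m].

[kʰãmuʃnoʒeʒẽm]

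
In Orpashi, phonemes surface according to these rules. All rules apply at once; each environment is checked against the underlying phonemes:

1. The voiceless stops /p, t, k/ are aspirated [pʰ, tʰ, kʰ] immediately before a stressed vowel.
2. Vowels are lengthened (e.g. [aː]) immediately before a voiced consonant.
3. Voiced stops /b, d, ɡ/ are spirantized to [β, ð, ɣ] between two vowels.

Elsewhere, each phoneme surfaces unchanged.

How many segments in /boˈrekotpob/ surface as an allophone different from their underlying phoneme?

Segments that undergo a rule: /o/ → [oː] (rule 2); /o/ → [oː] (rule 2).
All other segments surface unchanged.

2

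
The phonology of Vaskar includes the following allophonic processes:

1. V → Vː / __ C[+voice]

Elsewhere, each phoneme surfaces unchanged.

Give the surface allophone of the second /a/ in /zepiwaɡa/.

/a/ (word-final) fails the environment for rule 1, so it stays [a].

[a]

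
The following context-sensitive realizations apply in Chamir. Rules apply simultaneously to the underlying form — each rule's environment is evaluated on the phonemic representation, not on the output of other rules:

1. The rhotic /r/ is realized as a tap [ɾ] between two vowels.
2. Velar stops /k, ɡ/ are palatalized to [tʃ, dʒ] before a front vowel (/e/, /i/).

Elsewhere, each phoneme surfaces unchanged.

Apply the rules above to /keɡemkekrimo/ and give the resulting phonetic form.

/k/ meets the environment for rule 2 (before a front vowel) → [tʃ].
/e/ stays [e].
/ɡ/ (between /e/ and /e/) occurs before a front vowel → [dʒ] by rule 2.
/e/ (between /ɡ/ and /m/) is unaffected → [e].
/m/ — not in any rule's target class → [m].
Rule 2 applies to /k/ (between /m/ and /e/: before a front vowel) → [tʃ].
/e/ (between /k/ and /k/) is unaffected → [e].
/k/ — between /e/ and /r/; rule 2 does not apply here → [k].
/r/ (between /k/ and /i/) is in the target of rule 1 but the environment (between two vowels) is not met → [r].
/i/ stays [i].
/m/ stays [m].
/o/ stays [o].

[tʃedʒemtʃekrimo]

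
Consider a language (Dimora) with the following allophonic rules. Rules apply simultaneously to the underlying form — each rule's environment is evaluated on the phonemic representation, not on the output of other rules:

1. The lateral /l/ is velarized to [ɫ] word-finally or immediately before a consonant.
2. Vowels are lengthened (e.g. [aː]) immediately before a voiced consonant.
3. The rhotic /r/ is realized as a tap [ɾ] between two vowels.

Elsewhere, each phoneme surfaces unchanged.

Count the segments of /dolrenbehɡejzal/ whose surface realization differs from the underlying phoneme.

Segments that undergo a rule: /o/ → [oː] (rule 2); /l/ → [ɫ] (rule 1); /e/ → [eː] (rule 2); /e/ → [eː] (rule 2); /a/ → [aː] (rule 2); /l/ → [ɫ] (rule 1).
All other segments surface unchanged.

6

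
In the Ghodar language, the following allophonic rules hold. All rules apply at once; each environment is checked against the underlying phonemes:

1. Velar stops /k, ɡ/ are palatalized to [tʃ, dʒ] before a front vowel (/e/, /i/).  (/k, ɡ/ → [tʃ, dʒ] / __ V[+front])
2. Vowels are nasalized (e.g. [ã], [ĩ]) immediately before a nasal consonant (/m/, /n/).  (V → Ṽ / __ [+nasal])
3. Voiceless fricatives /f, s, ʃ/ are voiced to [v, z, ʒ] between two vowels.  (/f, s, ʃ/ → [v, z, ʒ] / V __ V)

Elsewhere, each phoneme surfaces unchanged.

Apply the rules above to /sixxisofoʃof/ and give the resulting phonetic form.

[sixxizovoʒof]

/s/ (word-initial): rule 3 targets it, but not between two vowels → unchanged [s].
/i/ (between /s/ and /x/) fails the environment for rule 2, so it stays [i].
/x/ (between /i/ and /x/) is unaffected → [x].
/x/ (between /x/ and /i/) is unaffected → [x].
/i/ (between /x/ and /s/): rule 2 targets it, but not before a nasal consonant → unchanged [i].
/s/ — between /i/ and /o/, between two vowels — surfaces as [z] (rule 3).
/o/ — between /s/ and /f/; rule 2 does not apply here → [o].
Rule 3 applies to /f/ (between /o/ and /o/: between two vowels) → [v].
/o/ (between /f/ and /ʃ/) is in the target of rule 2 but the environment (before a nasal consonant) is not met → [o].
/ʃ/ (between /o/ and /o/): between two vowels, so rule 3 applies → [ʒ].
/o/ — between /ʃ/ and /f/; rule 2 does not apply here → [o].
/f/ (word-final): rule 3 targets it, but not between two vowels → unchanged [f].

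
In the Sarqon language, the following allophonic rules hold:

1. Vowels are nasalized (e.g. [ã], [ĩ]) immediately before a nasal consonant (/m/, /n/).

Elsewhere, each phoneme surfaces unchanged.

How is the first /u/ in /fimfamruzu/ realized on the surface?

/u/ — between /r/ and /z/; rule 1 does not apply here → [u].

[u]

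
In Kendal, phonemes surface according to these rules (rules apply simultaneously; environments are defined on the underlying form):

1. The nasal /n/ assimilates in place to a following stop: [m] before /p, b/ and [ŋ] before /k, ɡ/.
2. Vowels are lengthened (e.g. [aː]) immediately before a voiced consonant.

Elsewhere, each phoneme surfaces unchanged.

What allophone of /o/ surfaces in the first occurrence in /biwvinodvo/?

/o/ (between /n/ and /d/): before a voiced consonant, so rule 2 applies → [oː].

[oː]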